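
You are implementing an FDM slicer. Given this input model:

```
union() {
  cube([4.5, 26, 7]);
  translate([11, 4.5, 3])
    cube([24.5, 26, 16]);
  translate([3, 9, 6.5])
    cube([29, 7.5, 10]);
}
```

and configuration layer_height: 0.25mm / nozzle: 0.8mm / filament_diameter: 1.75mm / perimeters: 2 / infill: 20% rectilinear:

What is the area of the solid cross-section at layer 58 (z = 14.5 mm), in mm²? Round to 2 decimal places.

At z = 14.5 mm: the cube is not intersected at this z (z outside [0, 7]); the cube at (11, 4.5) (footprint 24.5×26) is included at this height (area 637.00 mm²); the cube at (3, 9) (footprint 29×7.5) is included at this height (area 217.50 mm²); Taking the union: the regions partially overlap — summed areas 854.50 mm² minus the doubly-counted overlap 157.50 mm² gives 697.00 mm² — area = 697.00 mm². Overall, the cross-section is a single solid region. Net area = 697.00 mm².

697.00 mm²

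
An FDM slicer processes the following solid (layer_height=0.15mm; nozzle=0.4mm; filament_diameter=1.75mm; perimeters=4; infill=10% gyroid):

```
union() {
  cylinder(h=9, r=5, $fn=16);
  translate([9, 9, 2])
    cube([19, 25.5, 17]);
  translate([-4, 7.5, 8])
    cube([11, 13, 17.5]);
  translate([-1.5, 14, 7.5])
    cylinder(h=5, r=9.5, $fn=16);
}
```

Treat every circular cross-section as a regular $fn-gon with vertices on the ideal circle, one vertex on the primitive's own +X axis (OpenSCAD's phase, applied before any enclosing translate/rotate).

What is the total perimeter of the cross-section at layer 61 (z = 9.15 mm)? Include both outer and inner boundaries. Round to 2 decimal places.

150.59 mm

At z = 9.15 mm: the cylinder is not intersected at this z (z outside [0, 9]); the 19×25.5 cube at (9, 9) contributes its full rectangle (perimeter 89.00 mm); the cube at (-4, 7.5) (footprint 11×13) is included at this height (perimeter 48.00 mm); the r=9.5 cylinder at (-1.5, 14) gives a regular 16-gon of circumradius 9.5 (constant along its height) (perimeter = 2·16·9.500·sin(180°/16) = 59.31 mm); Taking the union: the regions partially overlap (shared area 138.99 mm²), so the edge portions inside another operand are dropped and the merged outline is re-measured after clipping — boundary = 150.59 mm. Overall, the cross-section has 2 separate islands. Total boundary length (outer) = 150.59 mm.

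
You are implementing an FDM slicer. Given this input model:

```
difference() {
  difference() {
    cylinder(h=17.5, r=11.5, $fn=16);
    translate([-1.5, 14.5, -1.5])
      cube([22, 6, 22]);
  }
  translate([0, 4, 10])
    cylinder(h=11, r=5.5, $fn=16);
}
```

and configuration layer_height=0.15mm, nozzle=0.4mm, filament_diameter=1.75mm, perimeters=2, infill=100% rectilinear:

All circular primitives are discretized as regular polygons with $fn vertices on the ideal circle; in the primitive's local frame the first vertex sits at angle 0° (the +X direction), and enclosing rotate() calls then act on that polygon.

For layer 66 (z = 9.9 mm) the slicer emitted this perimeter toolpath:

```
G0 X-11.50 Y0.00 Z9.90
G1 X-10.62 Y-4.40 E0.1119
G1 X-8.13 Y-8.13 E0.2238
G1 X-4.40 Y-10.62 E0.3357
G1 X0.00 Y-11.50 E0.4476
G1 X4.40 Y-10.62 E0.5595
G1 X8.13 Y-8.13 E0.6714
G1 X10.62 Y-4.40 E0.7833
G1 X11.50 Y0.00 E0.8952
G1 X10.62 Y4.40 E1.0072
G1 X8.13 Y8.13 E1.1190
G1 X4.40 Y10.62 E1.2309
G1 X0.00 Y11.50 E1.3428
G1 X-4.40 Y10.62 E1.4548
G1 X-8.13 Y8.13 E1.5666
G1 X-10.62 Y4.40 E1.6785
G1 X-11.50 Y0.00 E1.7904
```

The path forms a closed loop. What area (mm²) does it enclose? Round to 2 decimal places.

Apply the shoelace formula to the sequence of (X, Y) vertices; enclosed area = 404.67 mm².

404.67 mm²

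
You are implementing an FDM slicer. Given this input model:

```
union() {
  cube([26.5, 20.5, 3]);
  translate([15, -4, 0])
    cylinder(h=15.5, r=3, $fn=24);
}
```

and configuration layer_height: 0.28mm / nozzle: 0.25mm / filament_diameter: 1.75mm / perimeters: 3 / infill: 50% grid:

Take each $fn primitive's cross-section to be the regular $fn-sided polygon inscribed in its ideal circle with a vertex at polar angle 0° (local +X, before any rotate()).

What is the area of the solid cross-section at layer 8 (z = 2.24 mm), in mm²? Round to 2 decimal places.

571.20 mm²

At z = 2.24 mm: the cube (footprint 26.5×20.5) is included at this height (area 543.25 mm²); the r=3 cylinder at (15, -4) contributes a regular 24-gon of circumradius 3 (area = (24/2)·3.000²·sin(360°/24) = 27.95 mm²); Taking the union: the 2 present regions are separate (no shared area or edge), so areas and boundary lengths simply add and each stays a separate island — area = 571.20 mm². Overall, the cross-section has 2 separate islands. Net area = 571.20 mm².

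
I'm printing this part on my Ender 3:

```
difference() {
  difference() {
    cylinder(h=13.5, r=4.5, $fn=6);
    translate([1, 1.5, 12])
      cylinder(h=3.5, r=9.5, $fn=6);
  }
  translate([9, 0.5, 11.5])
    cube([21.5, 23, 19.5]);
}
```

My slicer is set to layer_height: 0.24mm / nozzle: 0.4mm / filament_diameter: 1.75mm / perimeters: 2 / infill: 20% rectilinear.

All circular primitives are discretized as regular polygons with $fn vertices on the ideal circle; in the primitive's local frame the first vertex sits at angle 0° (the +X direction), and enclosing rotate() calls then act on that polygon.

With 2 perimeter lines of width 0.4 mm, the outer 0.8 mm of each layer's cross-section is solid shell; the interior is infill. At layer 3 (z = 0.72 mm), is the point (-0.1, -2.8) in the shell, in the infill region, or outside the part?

infill

At z = 0.72 mm: the cylinder: section is a regular 6-gon, circumradius r=4.5; the cylinder at (1, 1.5) does not reach this height (z outside [12, 15.5]); Taking the first minus the rest: none of the subtracted shapes is present at this height, so the r=4.5 cylinder is unchanged — 1 connected region; the cube at (9, 0.5) does not reach this height (z outside [11.5, 31]); After the difference (first − rest): none of the subtracted shapes is present at this height, so that combined region is unchanged — 1 connected region. Overall, the cross-section is a single solid region. The nearest boundary edge runs (-2.25, -3.90)→(2.25, -3.90); distance from the point to it = 1.10 mm. The point is inside the cross-section and 1.10 mm from the nearest boundary — more than the 0.8 mm shell width (2 × 0.4), so it's in the infill interior.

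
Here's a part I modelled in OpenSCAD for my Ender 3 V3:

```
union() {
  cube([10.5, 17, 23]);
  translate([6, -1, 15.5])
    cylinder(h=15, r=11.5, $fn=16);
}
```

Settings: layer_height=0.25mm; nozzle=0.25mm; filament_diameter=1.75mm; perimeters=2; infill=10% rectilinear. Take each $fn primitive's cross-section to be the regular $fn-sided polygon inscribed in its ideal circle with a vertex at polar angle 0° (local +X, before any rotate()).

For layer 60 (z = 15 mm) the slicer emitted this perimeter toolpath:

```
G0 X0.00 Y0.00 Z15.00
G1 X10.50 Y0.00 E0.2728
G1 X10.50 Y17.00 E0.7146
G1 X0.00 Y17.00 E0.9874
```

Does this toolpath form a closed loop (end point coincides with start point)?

no

Start point (G0): (0.00, 0.00). End point (last G1): the path does not return to the start — open.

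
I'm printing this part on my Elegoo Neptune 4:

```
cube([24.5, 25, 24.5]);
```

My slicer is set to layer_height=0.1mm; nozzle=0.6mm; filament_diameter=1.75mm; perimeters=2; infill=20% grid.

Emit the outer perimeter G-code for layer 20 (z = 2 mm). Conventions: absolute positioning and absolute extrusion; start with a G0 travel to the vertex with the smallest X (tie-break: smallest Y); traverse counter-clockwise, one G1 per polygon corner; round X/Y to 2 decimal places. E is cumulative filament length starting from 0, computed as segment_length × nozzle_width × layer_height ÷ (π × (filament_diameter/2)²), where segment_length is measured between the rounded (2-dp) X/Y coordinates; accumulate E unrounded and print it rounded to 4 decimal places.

At z = 2 mm: the cube is present — its section is the full 24.5×25 rectangle. The outline is a single polygon with 4 vertices. Extrusion per mm of travel: 0.6 × 0.1 / (π × 0.875²) = 0.024945. Accumulating E over each segment gives final E = 2.4696.

G0 X0.00 Y0.00 Z2.00
G1 X24.50 Y0.00 E0.6112
G1 X24.50 Y25.00 E1.2348
G1 X0.00 Y25.00 E1.8459
G1 X0.00 Y0.00 E2.4696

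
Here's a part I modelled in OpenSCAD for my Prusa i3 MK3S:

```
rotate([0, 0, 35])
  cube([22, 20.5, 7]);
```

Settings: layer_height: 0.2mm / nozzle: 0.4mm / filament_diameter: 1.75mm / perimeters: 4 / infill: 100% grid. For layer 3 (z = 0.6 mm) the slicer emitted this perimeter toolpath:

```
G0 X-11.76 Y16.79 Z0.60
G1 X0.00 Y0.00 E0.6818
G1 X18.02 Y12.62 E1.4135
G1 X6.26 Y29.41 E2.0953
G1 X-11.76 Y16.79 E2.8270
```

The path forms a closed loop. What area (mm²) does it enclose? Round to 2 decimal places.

Apply the shoelace formula to the sequence of (X, Y) vertices; enclosed area = 450.97 mm².

450.97 mm²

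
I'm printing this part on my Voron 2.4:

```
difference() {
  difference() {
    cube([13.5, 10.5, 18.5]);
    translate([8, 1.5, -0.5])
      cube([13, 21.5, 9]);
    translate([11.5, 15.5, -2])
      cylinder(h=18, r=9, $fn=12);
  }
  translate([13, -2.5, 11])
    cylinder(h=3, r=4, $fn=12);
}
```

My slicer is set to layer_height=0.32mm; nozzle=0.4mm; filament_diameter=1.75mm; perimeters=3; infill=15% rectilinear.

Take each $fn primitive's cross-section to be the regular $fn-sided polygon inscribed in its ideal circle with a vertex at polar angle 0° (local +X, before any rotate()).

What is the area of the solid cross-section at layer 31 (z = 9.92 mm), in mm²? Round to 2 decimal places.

At z = 9.92 mm: the cube (footprint 13.5×10.5) is included at this height (area 141.75 mm²); the cube at (8, 1.5) is not intersected at this z (z outside [-0.5, 8.5]); the cylinder at (11.5, 15.5): section is a regular 12-gon, circumradius r=9 (area = (12/2)·9.000²·sin(360°/12) = 243.00 mm²); Subtracting the remaining from the first: starting from the 13.5×10.5 cube (141.75 mm²), the r=9 cylinder at (11.5, 15.5) partially overlaps it — only the 26.65 mm² overlap (of its 243.00 mm²) is removed, clipping the outline — area = 115.10 mm²; the cylinder at (13, -2.5) is not intersected at this z (z outside [11, 14]); Taking the first minus the rest: none of the subtracted shapes is present at this height, so the result so far is unchanged — area = 115.10 mm². Overall, the cross-section is a single solid region. Net area = 115.10 mm².

115.10 mm²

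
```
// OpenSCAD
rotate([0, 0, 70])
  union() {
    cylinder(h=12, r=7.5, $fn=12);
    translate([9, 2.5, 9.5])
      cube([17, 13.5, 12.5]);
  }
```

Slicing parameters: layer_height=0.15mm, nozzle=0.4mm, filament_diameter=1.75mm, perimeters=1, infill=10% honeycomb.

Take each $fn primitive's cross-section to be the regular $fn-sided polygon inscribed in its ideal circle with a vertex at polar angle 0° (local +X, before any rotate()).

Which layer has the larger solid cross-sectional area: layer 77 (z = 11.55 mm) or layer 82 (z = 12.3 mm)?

Layer 77 (z = 11.55): the cylinder: section is a regular 12-gon, circumradius r=7.5 (area = (12/2)·7.500²·sin(360°/12) = 168.75 mm²); the cube at (9, 2.5) is present — its section is the full 17×13.5 rectangle (area 229.50 mm²); Combining (union): the 2 present regions are separate (no shared area or edge), so areas and boundary lengths simply add and each stays a separate island — area = 398.25 mm²; (rotated 70° about Z; rotation is an isometry so areas/perimeters/island counts are preserved). So its area = 398.25 mm². Layer 82 (z = 12.3): the cylinder does not reach this height (z outside [0, 12]); the 17×13.5 cube at (9, 2.5) contributes its full rectangle (area 229.50 mm²); Combining (union): only the 17×13.5 cube at (9, 2.5) is present, so the union is just that shape — area = 229.50 mm²; (whole slice rotated 70° about Z — lengths, areas and connectivity unchanged). So its area = 229.50 mm². Layer 77 is larger (398.25 vs 229.50 mm²).

layer 77 (z = 11.55 mm)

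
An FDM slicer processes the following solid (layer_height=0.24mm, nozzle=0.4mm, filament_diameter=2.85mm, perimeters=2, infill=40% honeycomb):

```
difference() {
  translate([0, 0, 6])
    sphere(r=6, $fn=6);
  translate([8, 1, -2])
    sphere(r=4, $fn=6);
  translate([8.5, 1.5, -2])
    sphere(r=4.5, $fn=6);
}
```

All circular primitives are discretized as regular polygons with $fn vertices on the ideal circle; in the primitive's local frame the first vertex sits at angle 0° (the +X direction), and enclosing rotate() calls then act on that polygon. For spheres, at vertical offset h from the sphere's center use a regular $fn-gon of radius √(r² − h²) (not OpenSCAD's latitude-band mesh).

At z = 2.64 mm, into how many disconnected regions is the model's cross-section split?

At z = 2.64 mm: the sphere: section is a regular 6-gon, circumradius = √(r²−h²) = √(6²−3.36²) = 4.971; the sphere at (8, 1) does not reach this height (|z−center|=4.640 > r=4); the sphere at (8.5, 1.5) is not intersected at this z (|z−center|=4.640 > r=4.5); Subtracting the remaining from the first: none of the subtracted shapes is present at this height, so the r=6 sphere is unchanged — 1 connected region. The result has 1 disconnected region.

1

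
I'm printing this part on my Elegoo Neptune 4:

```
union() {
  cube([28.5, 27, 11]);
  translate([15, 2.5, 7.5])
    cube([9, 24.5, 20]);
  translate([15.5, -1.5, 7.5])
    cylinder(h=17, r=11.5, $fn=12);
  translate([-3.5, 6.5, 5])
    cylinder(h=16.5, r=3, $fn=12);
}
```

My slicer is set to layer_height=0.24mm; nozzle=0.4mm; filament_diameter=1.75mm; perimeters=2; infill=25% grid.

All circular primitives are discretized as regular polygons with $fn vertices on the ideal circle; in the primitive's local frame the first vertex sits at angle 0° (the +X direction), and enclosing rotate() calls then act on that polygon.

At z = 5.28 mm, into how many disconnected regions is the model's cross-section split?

2

At z = 5.28 mm: the cube is present — its section is the full 28.5×27 rectangle; the cube at (15, 2.5) is absent (z outside [7.5, 27.5]); the cylinder at (15.5, -1.5) does not reach this height (z outside [7.5, 24.5]); the cylinder at (-3.5, 6.5): section is a regular 12-gon, circumradius r=3; Taking the union: the 2 present regions are separate (no shared area or edge), so areas and boundary lengths simply add and each stays a separate island — 2 connected regions. The result has 2 disconnected regions.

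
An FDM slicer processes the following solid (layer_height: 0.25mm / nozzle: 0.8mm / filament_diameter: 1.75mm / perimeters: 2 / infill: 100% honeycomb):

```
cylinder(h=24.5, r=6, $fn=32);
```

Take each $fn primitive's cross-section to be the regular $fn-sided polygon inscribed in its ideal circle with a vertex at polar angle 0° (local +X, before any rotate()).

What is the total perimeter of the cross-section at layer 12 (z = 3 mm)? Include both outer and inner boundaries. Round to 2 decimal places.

37.64 mm

At z = 3 mm: the cylinder: section is a regular 32-gon, circumradius r=6 (perimeter = 2·32·6.000·sin(180°/32) = 37.64 mm). Overall, the cross-section is a single solid region. Total boundary length (outer) = 37.64 mm.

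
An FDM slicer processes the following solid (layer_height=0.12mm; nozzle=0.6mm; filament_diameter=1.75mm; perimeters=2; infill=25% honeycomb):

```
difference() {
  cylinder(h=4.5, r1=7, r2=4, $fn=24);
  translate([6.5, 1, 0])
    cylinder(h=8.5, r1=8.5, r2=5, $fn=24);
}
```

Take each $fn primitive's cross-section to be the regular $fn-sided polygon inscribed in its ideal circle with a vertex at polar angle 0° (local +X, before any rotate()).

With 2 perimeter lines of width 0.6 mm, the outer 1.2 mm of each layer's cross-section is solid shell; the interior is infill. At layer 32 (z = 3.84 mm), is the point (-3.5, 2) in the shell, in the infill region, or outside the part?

At z = 3.84 mm: the cone (r1=7→r2=4) has section circumradius 4.440 here — a regular 24-gon; the cone at (6.5, 1) (r1=8.5→r2=5) has section circumradius 6.919 here — a regular 24-gon; Taking the first minus the rest: starting from the cone, the cone at (6.5, 1) partially overlaps it — only the 28.96 mm² overlap (of its 148.68 mm²) is removed, clipping the outline — 1 connected region. Overall, the cross-section is a single solid region. The nearest boundary edge runs (-4.29, 1.15)→(-3.85, 2.22); distance from the point to it = 0.40 mm. The point is inside the cross-section, 0.40 mm from the nearest boundary — within the 1.2 mm shell band (2 × 0.6).

shell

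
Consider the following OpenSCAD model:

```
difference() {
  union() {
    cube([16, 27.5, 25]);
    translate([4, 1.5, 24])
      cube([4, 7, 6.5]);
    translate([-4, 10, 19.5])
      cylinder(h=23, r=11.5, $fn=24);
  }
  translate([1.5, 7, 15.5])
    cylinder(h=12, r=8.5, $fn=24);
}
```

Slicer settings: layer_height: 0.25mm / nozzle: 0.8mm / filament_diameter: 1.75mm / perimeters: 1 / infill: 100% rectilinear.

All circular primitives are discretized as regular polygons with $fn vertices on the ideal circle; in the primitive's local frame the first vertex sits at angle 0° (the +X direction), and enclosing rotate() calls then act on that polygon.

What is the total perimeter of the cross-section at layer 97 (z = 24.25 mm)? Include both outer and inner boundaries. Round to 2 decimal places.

148.97 mm

At z = 24.25 mm: the cube is present — its section is the full 16×27.5 rectangle (perimeter 87.00 mm); the 4×7 cube at (4, 1.5) contributes its full rectangle (perimeter 22.00 mm); the cylinder at (-4, 10): section is a regular 24-gon, circumradius r=11.5 (perimeter = 2·24·11.500·sin(180°/24) = 72.05 mm); Merging all regions: the regions partially overlap (shared area 143.21 mm²), so the edge portions inside another operand are dropped and the merged outline is re-measured after clipping — boundary = 110.70 mm; the cylinder at (1.5, 7): section is a regular 24-gon, circumradius r=8.5 (perimeter = 2·24·8.500·sin(180°/24) = 53.25 mm); Taking the first minus the rest: starting from the result so far, the r=8.5 cylinder at (1.5, 7) partially overlaps it — only the 217.85 mm² overlap (of its 224.40 mm²) is removed, clipping the outline — boundary = 148.97 mm. Overall, the cross-section is a single solid region. Total boundary length (outer) = 148.97 mm.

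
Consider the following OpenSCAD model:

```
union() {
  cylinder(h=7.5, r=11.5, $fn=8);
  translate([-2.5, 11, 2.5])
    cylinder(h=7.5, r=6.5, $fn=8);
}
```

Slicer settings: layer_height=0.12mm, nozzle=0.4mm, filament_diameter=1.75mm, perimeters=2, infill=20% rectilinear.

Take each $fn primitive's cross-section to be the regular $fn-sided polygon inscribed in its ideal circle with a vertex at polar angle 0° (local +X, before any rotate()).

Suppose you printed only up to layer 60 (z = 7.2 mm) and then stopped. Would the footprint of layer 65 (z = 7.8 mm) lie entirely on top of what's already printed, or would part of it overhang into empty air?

entirely on top

Compare the two slices. At z = 7.2: the r=11.5 cylinder gives a regular 8-gon of circumradius 11.5 (constant along its height) (area = (8/2)·11.500²·sin(360°/8) = 374.06 mm²); the cylinder at (-2.5, 11): section is a regular 8-gon, circumradius r=6.5 (area = (8/2)·6.500²·sin(360°/8) = 119.50 mm²); Merging all regions: the regions partially overlap — summed areas 493.56 mm² minus the doubly-counted overlap 48.24 mm² gives 445.32 mm² — area = 445.32 mm². At z = 7.8: the cylinder is not intersected at this z (z outside [0, 7.5]); the r=6.5 cylinder at (-2.5, 11) contributes a regular 8-gon of circumradius 6.5 (area = (8/2)·6.500²·sin(360°/8) = 119.50 mm²); Merging all regions: only the r=6.5 cylinder at (-2.5, 11) is present, so the union is just that shape — area = 119.50 mm². Checking containment: the cross-section at z = 7.8 is a subset of the cross-section at z = 7.2.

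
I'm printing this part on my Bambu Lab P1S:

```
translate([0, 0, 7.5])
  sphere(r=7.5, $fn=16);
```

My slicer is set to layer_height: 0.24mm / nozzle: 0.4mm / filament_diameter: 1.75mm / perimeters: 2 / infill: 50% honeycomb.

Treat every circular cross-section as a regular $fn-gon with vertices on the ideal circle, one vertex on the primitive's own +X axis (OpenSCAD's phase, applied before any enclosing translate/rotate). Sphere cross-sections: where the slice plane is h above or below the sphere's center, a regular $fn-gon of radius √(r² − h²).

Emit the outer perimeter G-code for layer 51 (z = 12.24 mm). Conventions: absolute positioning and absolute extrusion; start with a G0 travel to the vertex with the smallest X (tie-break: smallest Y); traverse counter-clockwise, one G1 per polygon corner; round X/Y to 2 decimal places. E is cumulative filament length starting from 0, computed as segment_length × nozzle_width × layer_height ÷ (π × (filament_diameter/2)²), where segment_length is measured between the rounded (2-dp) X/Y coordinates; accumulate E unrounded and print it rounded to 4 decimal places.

G0 X-5.81 Y0.00 Z12.24
G1 X-5.37 Y-2.22 E0.0903
G1 X-4.11 Y-4.11 E0.1810
G1 X-2.22 Y-5.37 E0.2716
G1 X0.00 Y-5.81 E0.3620
G1 X2.22 Y-5.37 E0.4523
G1 X4.11 Y-4.11 E0.5430
G1 X5.37 Y-2.22 E0.6336
G1 X5.81 Y0.00 E0.7240
G1 X5.37 Y2.22 E0.8143
G1 X4.11 Y4.11 E0.9049
G1 X2.22 Y5.37 E0.9956
G1 X0.00 Y5.81 E1.0859
G1 X-2.22 Y5.37 E1.1763
G1 X-4.11 Y4.11 E1.2669
G1 X-5.37 Y2.22 E1.3576
G1 X-5.81 Y0.00 E1.4479

At z = 12.24 mm: the sphere: section is a regular 16-gon, circumradius = √(r²−h²) = √(7.5²−4.74²) = 5.812. The outline is a single polygon with 16 vertices. Extrusion per mm of travel: 0.4 × 0.24 / (π × 0.875²) = 0.039912. Accumulating E over each segment gives final E = 1.4479.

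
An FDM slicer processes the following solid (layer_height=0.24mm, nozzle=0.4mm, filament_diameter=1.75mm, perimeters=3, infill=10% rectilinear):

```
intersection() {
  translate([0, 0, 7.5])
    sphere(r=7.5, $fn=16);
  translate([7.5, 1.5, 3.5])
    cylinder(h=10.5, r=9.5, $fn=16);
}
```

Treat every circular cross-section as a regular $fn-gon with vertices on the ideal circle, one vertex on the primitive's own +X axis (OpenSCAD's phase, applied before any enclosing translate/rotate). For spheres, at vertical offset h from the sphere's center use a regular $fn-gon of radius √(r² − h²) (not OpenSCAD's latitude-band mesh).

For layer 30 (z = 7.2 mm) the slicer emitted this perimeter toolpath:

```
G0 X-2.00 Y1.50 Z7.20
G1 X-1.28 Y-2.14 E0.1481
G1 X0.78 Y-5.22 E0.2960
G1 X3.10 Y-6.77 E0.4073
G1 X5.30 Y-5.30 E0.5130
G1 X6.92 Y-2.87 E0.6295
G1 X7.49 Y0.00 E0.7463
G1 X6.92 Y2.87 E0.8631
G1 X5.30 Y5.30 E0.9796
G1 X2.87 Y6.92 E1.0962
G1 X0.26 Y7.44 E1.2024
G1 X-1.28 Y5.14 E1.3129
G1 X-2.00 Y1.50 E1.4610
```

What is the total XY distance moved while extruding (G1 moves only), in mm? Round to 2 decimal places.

36.61 mm

Sum the Euclidean lengths of each G1 segment: total = 36.61 mm.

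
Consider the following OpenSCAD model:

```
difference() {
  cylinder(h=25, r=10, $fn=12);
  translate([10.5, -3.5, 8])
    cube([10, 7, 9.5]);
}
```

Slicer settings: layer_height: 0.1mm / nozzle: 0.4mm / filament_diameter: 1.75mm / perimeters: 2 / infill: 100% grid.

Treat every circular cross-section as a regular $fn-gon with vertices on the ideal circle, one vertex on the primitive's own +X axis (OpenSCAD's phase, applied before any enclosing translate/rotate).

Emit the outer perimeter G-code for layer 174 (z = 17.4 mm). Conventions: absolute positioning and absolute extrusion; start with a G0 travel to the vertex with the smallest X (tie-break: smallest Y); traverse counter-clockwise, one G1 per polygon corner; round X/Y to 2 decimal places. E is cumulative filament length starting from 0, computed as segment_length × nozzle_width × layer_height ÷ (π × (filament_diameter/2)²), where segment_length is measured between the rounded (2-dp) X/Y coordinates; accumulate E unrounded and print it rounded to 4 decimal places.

At z = 17.4 mm: the cylinder: section is a regular 12-gon, circumradius r=10; the cube at (10.5, -3.5) is present — its section is the full 10×7 rectangle; Subtracting the remaining from the first: starting from the r=10 cylinder, the 10×7 cube at (10.5, -3.5) misses the remaining region (no effect) — 1 connected region. The outline is a single polygon with 12 vertices. Extrusion per mm of travel: 0.4 × 0.1 / (π × 0.875²) = 0.016630. Accumulating E over each segment gives final E = 1.0330.

G0 X-10.00 Y0.00 Z17.40
G1 X-8.66 Y-5.00 E0.0861
G1 X-5.00 Y-8.66 E0.1722
G1 X0.00 Y-10.00 E0.2582
G1 X5.00 Y-8.66 E0.3443
G1 X8.66 Y-5.00 E0.4304
G1 X10.00 Y0.00 E0.5165
G1 X8.66 Y5.00 E0.6026
G1 X5.00 Y8.66 E0.6887
G1 X0.00 Y10.00 E0.7747
G1 X-5.00 Y8.66 E0.8608
G1 X-8.66 Y5.00 E0.9469
G1 X-10.00 Y0.00 E1.0330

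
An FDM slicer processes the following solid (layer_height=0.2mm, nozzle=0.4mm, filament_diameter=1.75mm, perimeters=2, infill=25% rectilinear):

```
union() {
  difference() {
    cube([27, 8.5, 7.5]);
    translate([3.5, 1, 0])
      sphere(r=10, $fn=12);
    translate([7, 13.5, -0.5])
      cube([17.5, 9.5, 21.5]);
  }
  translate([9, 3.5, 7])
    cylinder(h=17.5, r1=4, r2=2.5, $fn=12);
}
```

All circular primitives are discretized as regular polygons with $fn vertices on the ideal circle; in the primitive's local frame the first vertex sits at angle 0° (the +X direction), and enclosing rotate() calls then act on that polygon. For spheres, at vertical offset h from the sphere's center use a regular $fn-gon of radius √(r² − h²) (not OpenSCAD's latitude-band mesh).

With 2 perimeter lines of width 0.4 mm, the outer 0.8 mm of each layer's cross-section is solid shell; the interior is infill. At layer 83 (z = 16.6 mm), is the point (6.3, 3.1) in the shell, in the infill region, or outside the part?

shell

At z = 16.6 mm: the cube is not intersected at this z (z outside [0, 7.5]); the sphere at (3.5, 1) is absent (|z−center|=16.600 > r=10); the cube at (7, 13.5) (footprint 17.5×9.5) is included at this height; Taking the first minus the rest: the first operand is absent here, so nothing remains; the cone at (9, 3.5): at t=0.549 of its height the radius interpolates to r₁+(r₂−r₁)t = 3.177, giving a regular 12-gon of that circumradius; Merging all regions: only the cone at (9, 3.5) is present, so the union is just that shape — 1 connected region. Overall, the cross-section is a single solid region. The nearest boundary edge runs (5.82, 3.50)→(6.25, 1.91); distance from the point to it = 0.36 mm. The point is inside the cross-section, 0.36 mm from the nearest boundary — within the 0.8 mm shell band (2 × 0.4).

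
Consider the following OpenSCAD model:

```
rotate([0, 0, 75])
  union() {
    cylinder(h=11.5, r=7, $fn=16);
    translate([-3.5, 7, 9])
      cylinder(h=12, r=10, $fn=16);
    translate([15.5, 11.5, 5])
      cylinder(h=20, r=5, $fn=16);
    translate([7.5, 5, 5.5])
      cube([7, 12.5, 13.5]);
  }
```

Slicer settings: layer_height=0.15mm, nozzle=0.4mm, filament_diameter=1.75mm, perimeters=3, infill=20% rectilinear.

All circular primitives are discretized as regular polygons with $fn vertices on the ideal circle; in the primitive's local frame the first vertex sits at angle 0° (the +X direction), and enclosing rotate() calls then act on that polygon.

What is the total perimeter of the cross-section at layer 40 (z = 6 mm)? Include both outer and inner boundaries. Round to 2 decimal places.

At z = 6 mm: the r=7 cylinder contributes a regular 16-gon of circumradius 7 (perimeter = 2·16·7.000·sin(180°/16) = 43.70 mm); the cylinder at (-3.5, 7) is absent (z outside [9, 21]); the cylinder at (15.5, 11.5): section is a regular 16-gon, circumradius r=5 (perimeter = 2·16·5.000·sin(180°/16) = 31.21 mm); the cube at (7.5, 5) is present — its section is the full 7×12.5 rectangle (perimeter 39.00 mm); Merging all regions: the regions partially overlap (shared area 28.47 mm²), so the edge portions inside another operand are dropped and the merged outline is re-measured after clipping — boundary = 90.74 mm; (whole slice rotated 75° about Z — lengths, areas and connectivity unchanged). Overall, the cross-section has 2 separate islands. Total boundary length (outer) = 90.74 mm.

90.74 mm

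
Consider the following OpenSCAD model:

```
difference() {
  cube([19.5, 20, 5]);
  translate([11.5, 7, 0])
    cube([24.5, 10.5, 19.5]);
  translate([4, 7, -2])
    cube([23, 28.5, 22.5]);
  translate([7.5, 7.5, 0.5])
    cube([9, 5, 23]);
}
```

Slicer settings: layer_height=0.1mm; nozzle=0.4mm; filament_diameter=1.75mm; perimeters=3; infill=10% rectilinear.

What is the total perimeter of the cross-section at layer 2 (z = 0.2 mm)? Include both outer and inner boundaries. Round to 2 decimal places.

At z = 0.2 mm: the 19.5×20 cube contributes its full rectangle (perimeter 79.00 mm); the cube at (11.5, 7) is present — its section is the full 24.5×10.5 rectangle (perimeter 70.00 mm); the 23×28.5 cube at (4, 7) contributes its full rectangle (perimeter 103.00 mm); the cube at (7.5, 7.5) is not intersected at this z (z outside [0.5, 23.5]); After the difference (first − rest): starting from the 19.5×20 cube, the 24.5×10.5 cube at (11.5, 7) partially overlaps it — only the 84.00 mm² overlap (of its 257.25 mm²) is removed, clipping the outline; the 23×28.5 cube at (4, 7) partially overlaps it — only the 117.50 mm² overlap (of its 655.50 mm²) is removed, clipping the outline — boundary = 79.00 mm. Overall, the cross-section is a single solid region. Total boundary length (outer) = 79.00 mm.

79.00 mm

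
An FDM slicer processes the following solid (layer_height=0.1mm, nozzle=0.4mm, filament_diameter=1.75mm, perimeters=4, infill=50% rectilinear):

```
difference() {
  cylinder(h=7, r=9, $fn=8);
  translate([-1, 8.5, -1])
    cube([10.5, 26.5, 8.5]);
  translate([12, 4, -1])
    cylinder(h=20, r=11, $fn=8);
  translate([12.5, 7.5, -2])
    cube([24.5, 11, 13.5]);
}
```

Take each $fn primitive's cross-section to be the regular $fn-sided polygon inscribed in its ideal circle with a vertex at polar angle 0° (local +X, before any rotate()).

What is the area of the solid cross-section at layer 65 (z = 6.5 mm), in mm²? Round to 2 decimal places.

At z = 6.5 mm: the r=9 cylinder contributes a regular 8-gon of circumradius 9 (area = (8/2)·9.000²·sin(360°/8) = 229.10 mm²); the cube at (-1, 8.5) is present — its section is the full 10.5×26.5 rectangle (area 278.25 mm²); the r=11 cylinder at (12, 4) gives a regular 8-gon of circumradius 11 (constant along its height) (area = (8/2)·11.000²·sin(360°/8) = 342.24 mm²); the cube at (12.5, 7.5) (footprint 24.5×11) is included at this height (area 269.50 mm²); Taking the first minus the rest: starting from the r=9 cylinder (229.10 mm²), the 10.5×26.5 cube at (-1, 8.5) partially overlaps it — only the 0.59 mm² overlap (of its 278.25 mm²) is removed, clipping the outline; the r=11 cylinder at (12, 4) partially overlaps it — only the 61.33 mm² overlap (of its 342.24 mm²) is removed, clipping the outline; the 24.5×11 cube at (12.5, 7.5) misses the remaining region (no effect) — area = 167.18 mm². Overall, the cross-section is a single solid region. Net area = 167.18 mm².

167.18 mm²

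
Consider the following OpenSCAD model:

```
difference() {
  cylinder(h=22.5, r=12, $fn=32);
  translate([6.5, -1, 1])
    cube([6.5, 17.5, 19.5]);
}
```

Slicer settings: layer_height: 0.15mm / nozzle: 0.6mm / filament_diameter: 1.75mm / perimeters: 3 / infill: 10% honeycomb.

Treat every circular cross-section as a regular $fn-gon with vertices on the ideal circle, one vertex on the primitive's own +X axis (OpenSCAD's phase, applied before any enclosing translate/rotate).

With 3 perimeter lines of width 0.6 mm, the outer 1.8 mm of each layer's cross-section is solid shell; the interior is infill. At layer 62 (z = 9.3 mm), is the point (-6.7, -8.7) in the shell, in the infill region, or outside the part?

shell

At z = 9.3 mm: the cylinder: section is a regular 32-gon, circumradius r=12; the 6.5×17.5 cube at (6.5, -1) contributes its full rectangle; After the difference (first − rest): starting from the r=12 cylinder, the 6.5×17.5 cube at (6.5, -1) partially overlaps it — only the 44.10 mm² overlap (of its 113.75 mm²) is removed, clipping the outline — 1 connected region. Overall, the cross-section is a single solid region. The nearest boundary edge runs (-6.67, -9.98)→(-8.49, -8.49); distance from the point to it = 0.97 mm. The point is inside the cross-section, 0.97 mm from the nearest boundary — within the 1.8 mm shell band (3 × 0.6).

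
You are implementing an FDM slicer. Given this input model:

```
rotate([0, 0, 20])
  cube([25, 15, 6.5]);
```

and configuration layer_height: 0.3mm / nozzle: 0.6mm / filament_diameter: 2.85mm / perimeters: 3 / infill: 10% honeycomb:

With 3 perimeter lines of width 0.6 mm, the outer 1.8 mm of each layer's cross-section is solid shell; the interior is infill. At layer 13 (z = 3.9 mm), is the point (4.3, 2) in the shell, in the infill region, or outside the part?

shell

At z = 3.9 mm: the cube (footprint 25×15) is included at this height; (rotated 20° about Z; rotation is an isometry so areas/perimeters/island counts are preserved). Overall, the cross-section is a single solid region. Undo the 20° rotation: the query point maps to (4.725, 0.409) in the un-rotated model frame. The nearest boundary edge runs (0.00, 0.00)→(25.00, 0.00); distance from the point to it = 0.41 mm. The point is inside the cross-section, 0.41 mm from the nearest boundary — within the 1.8 mm shell band (3 × 0.6).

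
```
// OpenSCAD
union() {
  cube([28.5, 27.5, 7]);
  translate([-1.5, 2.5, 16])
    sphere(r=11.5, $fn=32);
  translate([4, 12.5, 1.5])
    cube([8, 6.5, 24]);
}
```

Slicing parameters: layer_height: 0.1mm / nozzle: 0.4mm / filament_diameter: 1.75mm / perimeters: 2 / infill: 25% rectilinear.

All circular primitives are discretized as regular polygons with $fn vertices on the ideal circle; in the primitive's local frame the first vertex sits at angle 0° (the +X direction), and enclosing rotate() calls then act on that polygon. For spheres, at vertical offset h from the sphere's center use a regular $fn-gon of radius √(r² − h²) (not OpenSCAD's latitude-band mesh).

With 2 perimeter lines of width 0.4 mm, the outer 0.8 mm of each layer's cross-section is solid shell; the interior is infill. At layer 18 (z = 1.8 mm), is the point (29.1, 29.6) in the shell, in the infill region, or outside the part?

At z = 1.8 mm: the cube is present — its section is the full 28.5×27.5 rectangle; the sphere at (-1.5, 2.5) is absent (|z−center|=14.200 > r=11.5); the cube at (4, 12.5) is present — its section is the full 8×6.5 rectangle; Merging all regions: the 8×6.5 cube at (4, 12.5) lies entirely inside the 28.5×27.5 cube, so the union is just the 28.5×27.5 cube — 1 connected region. Overall, the cross-section is a single solid region. The nearest boundary edge runs (0.00, 27.50)→(28.50, 27.50); distance from the point to it = 2.18 mm. The point is not inside any of the regions above, so it lies outside the cross-section (2.18 mm from the nearest boundary).

outside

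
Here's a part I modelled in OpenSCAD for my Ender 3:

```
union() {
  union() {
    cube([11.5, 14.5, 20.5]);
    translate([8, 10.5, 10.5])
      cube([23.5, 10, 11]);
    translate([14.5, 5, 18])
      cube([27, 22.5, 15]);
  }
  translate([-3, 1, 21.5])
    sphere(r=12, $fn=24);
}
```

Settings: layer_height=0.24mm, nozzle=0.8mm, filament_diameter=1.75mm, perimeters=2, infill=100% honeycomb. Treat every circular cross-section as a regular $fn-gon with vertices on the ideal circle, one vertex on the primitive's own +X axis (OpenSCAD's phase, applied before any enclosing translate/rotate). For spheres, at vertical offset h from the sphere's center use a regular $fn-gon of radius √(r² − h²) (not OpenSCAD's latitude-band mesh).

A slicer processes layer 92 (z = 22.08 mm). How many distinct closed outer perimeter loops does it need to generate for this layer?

At z = 22.08 mm: the cube is absent (z outside [0, 20.5]); the cube at (8, 10.5) does not reach this height (z outside [10.5, 21.5]); the cube at (14.5, 5) is present — its section is the full 27×22.5 rectangle; Merging all regions: only the 27×22.5 cube at (14.5, 5) is present, so the union is just that shape — 1 connected region; the r=12 sphere at (-3, 1) contributes a regular 24-gon of circumradius √(12²−0.58²) = 11.986; Taking the union: the 2 present regions are separate (no shared area or edge), so areas and boundary lengths simply add and each stays a separate island — 2 connected regions. The result has 2 disconnected regions.

2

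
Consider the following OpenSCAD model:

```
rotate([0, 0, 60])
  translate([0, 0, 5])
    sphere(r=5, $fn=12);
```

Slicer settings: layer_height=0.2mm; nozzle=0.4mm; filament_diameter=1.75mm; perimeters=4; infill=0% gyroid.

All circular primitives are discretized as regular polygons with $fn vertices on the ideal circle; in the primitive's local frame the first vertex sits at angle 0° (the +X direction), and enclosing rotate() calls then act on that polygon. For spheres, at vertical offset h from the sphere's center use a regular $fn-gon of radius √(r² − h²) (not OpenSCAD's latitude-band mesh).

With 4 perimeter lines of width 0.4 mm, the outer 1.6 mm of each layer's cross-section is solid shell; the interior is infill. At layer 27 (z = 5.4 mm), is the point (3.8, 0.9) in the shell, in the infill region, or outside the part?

At z = 5.4 mm: the r=5 sphere contributes a regular 12-gon of circumradius √(5²−0.4²) = 4.984; (rotated 60° about Z; rotation is an isometry so areas/perimeters/island counts are preserved). Overall, the cross-section is a single solid region. Undo the 60° rotation: the query point maps to (2.679, -2.841) in the un-rotated model frame. The nearest boundary edge runs (2.49, -4.32)→(4.32, -2.49); distance from the point to it = 0.91 mm. The point is inside the cross-section, 0.91 mm from the nearest boundary — within the 1.6 mm shell band (4 × 0.4).

shell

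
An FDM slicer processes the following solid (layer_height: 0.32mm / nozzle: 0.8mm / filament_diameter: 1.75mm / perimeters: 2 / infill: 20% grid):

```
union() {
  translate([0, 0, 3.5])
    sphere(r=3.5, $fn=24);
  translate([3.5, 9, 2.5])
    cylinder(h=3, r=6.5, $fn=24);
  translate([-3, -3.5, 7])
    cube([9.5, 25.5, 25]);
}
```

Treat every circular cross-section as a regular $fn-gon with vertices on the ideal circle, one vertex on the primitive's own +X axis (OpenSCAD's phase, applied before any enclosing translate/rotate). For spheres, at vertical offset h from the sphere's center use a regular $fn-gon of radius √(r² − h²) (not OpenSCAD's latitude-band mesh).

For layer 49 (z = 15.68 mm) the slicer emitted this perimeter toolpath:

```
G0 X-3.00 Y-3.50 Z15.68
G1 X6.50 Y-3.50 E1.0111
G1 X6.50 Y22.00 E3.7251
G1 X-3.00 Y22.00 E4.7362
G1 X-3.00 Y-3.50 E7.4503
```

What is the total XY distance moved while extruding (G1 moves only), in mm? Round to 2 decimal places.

Sum the Euclidean lengths of each G1 segment: total = 70.00 mm.

70.00 mm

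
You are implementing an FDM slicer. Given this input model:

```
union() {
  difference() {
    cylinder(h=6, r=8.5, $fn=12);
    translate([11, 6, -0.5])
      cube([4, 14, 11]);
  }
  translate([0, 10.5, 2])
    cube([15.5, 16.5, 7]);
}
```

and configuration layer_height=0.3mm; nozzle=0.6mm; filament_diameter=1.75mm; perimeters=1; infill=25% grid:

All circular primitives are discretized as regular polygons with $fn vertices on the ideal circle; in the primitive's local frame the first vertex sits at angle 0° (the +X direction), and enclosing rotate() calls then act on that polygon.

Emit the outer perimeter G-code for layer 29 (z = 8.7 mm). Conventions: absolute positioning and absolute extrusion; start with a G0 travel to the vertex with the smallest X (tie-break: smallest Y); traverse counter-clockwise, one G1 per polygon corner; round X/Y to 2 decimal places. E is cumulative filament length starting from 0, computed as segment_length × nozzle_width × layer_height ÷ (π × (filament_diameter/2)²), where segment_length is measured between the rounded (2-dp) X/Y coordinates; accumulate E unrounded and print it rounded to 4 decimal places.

At z = 8.7 mm: the cylinder does not reach this height (z outside [0, 6]); the 4×14 cube at (11, 6) contributes its full rectangle; After the difference (first − rest): the first operand is absent here, so nothing remains; the cube at (0, 10.5) (footprint 15.5×16.5) is included at this height; Merging all regions: only the 15.5×16.5 cube at (0, 10.5) is present, so the union is just that shape — 1 connected region. The outline is a single polygon with 4 vertices. Extrusion per mm of travel: 0.6 × 0.3 / (π × 0.875²) = 0.074835. Accumulating E over each segment gives final E = 4.7895.

G0 X0.00 Y10.50 Z8.70
G1 X15.50 Y10.50 E1.1599
G1 X15.50 Y27.00 E2.3947
G1 X0.00 Y27.00 E3.5547
G1 X0.00 Y10.50 E4.7895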